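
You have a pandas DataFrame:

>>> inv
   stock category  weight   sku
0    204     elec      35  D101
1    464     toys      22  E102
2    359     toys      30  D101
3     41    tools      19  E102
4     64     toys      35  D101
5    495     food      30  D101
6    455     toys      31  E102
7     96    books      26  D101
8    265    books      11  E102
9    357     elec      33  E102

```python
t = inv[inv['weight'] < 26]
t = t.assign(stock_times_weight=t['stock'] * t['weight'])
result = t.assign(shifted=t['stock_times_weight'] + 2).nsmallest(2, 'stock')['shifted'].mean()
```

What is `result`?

filter rows where weight < 26:
   stock category  weight   sku
1    464     toys      22  E102
3     41    tools      19  E102
8    265    books      11  E102
add column stock_times_weight = t['stock'] * t['weight']:
   stock category  weight   sku  stock_times_weight
1    464     toys      22  E102               10208
3     41    tools      19  E102                 779
8    265    books      11  E102                2915
add column shifted = t['stock_times_weight'] + 2:
   stock category  weight   sku  stock_times_weight  shifted
1    464     toys      22  E102               10208    10210
3     41    tools      19  E102                 779      781
8    265    books      11  E102                2915     2917
take 2 rows with smallest stock:
   stock category  weight   sku  stock_times_weight  shifted
3     41    tools      19  E102                 779      781
8    265    books      11  E102                2915     2917
The mean of column 'shifted' is 1849.0.

1849.0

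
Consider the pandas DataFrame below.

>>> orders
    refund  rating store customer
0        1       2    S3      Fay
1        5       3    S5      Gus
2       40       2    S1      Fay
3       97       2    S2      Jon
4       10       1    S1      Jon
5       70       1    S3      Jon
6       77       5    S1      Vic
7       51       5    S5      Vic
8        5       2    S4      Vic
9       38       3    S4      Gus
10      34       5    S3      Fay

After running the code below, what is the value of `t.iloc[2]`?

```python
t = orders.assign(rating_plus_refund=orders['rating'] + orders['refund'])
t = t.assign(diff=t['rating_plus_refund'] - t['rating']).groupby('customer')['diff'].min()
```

10

add column rating_plus_refund = orders['rating'] + orders['refund']:
    refund  rating store customer  rating_plus_refund
0        1       2    S3      Fay                   3
1        5       3    S5      Gus                   8
2       40       2    S1      Fay                  42
3       97       2    S2      Jon                  99
4       10       1    S1      Jon                  11
5       70       1    S3      Jon                  71
6       77       5    S1      Vic                  82
7       51       5    S5      Vic                  56
8        5       2    S4      Vic                   7
9       38       3    S4      Gus                  41
10      34       5    S3      Fay                  39
add column diff = t['rating_plus_refund'] - t['rating']:
    refund  rating store customer  rating_plus_refund  diff
0        1       2    S3      Fay                   3     1
1        5       3    S5      Gus                   8     5
2       40       2    S1      Fay                  42    40
3       97       2    S2      Jon                  99    97
4       10       1    S1      Jon                  11    10
5       70       1    S3      Jon                  71    70
6       77       5    S1      Vic                  82    77
7       51       5    S5      Vic                  56    51
8        5       2    S4      Vic                   7     5
9       38       3    S4      Gus                  41    38
10      34       5    S3      Fay                  39    34
group by customer, min of diff:
customer
Fay     1
Gus     5
Jon    10
Vic     5
Name: diff, dtype: int64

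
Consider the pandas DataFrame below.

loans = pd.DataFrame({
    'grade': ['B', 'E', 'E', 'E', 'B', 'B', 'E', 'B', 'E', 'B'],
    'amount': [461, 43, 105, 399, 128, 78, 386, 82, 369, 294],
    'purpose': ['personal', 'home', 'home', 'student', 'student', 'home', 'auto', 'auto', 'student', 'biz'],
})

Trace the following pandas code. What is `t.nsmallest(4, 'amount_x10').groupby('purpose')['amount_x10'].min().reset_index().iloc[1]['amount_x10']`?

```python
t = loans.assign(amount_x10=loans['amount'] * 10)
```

add column amount_x10 = loans['amount'] * 10:
  grade  amount   purpose  amount_x10
0     B     461  personal        4610
1     E      43      home         430
2     E     105      home        1050
3     E     399   student        3990
4     B     128   student        1280
5     B      78      home         780
6     E     386      auto        3860
7     B      82      auto         820
8     E     369   student        3690
9     B     294       biz        2940
take 4 rows with smallest amount_x10:
  grade  amount purpose  amount_x10
1     E      43    home         430
5     B      78    home         780
7     B      82    auto         820
2     E     105    home        1050
group by purpose, min of amount_x10:
purpose
auto    820
home    430
Name: amount_x10, dtype: int64
reset_index():
  purpose  amount_x10
0    auto         820
1    home         430

430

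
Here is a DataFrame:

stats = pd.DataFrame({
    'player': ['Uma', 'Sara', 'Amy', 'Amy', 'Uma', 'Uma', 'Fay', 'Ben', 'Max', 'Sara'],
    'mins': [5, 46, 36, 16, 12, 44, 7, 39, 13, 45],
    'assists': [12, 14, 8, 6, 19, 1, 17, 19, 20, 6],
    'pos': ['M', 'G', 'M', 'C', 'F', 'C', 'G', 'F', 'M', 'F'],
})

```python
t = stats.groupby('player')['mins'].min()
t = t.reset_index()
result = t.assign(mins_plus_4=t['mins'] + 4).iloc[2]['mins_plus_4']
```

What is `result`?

11

group by player, min of mins:
player
Amy     16
Ben     39
Fay      7
Max     13
Sara    45
Uma      5
Name: mins, dtype: int64
reset_index():
  player  mins
0    Amy    16
1    Ben    39
2    Fay     7
3    Max    13
4   Sara    45
5    Uma     5
add column mins_plus_4 = t['mins'] + 4:
  player  mins  mins_plus_4
0    Amy    16           20
1    Ben    39           43
2    Fay     7           11
3    Max    13           17
4   Sara    45           49
5    Uma     5            9
Then the value at position 2, column 'mins_plus_4': 11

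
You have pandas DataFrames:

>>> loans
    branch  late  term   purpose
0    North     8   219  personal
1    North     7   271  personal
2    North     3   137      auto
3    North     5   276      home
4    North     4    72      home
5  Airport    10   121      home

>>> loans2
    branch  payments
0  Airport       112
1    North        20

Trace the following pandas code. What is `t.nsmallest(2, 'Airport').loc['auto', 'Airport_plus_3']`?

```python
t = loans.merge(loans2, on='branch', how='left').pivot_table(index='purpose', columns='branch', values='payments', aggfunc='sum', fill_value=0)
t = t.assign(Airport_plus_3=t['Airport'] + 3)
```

3

merge on 'branch' (how='left') → 6 rows:
    branch  late  term   purpose  payments
0    North     8   219  personal        20
1    North     7   271  personal        20
2    North     3   137      auto        20
3    North     5   276      home        20
4    North     4    72      home        20
5  Airport    10   121      home       112
pivot: rows=purpose, cols=branch, sum(payments):
branch    Airport  North
purpose                 
auto            0     20
home          112     40
personal        0     40
add column Airport_plus_3 = t['Airport'] + 3:
branch    Airport  North  Airport_plus_3
purpose                                 
auto            0     20               3
home          112     40             115
personal        0     40               3
take 2 rows with smallest Airport:
branch    Airport  North  Airport_plus_3
purpose                                 
auto            0     20               3
personal        0     40               3
Finally, value at row 'auto', column 'Airport_plus_3' = 3.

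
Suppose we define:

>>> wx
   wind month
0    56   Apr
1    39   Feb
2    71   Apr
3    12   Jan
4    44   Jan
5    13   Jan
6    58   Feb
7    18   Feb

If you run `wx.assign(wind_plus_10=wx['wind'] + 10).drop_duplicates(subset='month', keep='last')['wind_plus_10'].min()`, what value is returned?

add column wind_plus_10 = wx['wind'] + 10:
   wind month  wind_plus_10
0    56   Apr            66
1    39   Feb            49
2    71   Apr            81
3    12   Jan            22
4    44   Jan            54
5    13   Jan            23
6    58   Feb            68
7    18   Feb            28
drop duplicate month (keep=last):
   wind month  wind_plus_10
2    71   Apr            81
5    13   Jan            23
7    18   Feb            28
Hence 23.

23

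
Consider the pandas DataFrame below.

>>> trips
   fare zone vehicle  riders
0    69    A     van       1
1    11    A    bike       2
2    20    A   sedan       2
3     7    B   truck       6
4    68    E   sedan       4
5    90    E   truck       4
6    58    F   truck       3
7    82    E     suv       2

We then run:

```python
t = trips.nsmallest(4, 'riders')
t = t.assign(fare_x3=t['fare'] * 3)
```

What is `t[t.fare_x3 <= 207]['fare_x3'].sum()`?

take 4 rows with smallest riders:
   fare zone vehicle  riders
0    69    A     van       1
1    11    A    bike       2
2    20    A   sedan       2
7    82    E     suv       2
add column fare_x3 = t['fare'] * 3:
   fare zone vehicle  riders  fare_x3
0    69    A     van       1      207
1    11    A    bike       2       33
2    20    A   sedan       2       60
7    82    E     suv       2      246
filter rows where fare_x3 <= 207:
   fare zone vehicle  riders  fare_x3
0    69    A     van       1      207
1    11    A    bike       2       33
2    20    A   sedan       2       60
Hence 300.

300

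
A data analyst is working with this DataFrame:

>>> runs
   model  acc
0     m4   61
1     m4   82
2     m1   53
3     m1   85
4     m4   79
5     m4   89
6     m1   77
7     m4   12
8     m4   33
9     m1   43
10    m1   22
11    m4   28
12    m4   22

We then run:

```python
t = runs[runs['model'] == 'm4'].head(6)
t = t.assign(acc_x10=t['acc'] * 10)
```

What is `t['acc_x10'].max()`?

filter rows where model == 'm4':
   model  acc
0     m4   61
1     m4   82
4     m4   79
5     m4   89
7     m4   12
8     m4   33
11    m4   28
12    m4   22
take first 6 rows:
  model  acc
0    m4   61
1    m4   82
4    m4   79
5    m4   89
7    m4   12
8    m4   33
add column acc_x10 = t['acc'] * 10:
  model  acc  acc_x10
0    m4   61      610
1    m4   82      820
4    m4   79      790
5    m4   89      890
7    m4   12      120
8    m4   33      330
max of column 'acc_x10' → 890

890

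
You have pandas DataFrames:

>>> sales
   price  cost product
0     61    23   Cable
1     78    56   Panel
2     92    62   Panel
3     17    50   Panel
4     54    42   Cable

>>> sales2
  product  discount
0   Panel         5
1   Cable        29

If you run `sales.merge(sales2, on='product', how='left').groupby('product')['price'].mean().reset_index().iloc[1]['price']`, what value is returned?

62.3333333333

merge on 'product' (how='left') → 5 rows:
   price  cost product  discount
0     61    23   Cable        29
1     78    56   Panel         5
2     92    62   Panel         5
3     17    50   Panel         5
4     54    42   Cable        29
group by product, mean of price:
product
Cable    57.500000
Panel    62.333333
Name: price, dtype: float64
reset_index():
  product      price
0   Cable  57.500000
1   Panel  62.333333
value at position 1, column 'price' → 62.3333333333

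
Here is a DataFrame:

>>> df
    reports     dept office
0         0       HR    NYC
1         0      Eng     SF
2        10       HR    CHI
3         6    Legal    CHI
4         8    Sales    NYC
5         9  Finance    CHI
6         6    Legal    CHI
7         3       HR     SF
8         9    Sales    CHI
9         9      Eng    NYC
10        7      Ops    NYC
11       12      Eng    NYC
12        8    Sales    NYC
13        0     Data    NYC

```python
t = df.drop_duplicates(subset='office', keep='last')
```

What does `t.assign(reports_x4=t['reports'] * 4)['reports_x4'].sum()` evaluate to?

48

drop duplicate office (keep=last):
    reports   dept office
7         3     HR     SF
8         9  Sales    CHI
13        0   Data    NYC
add column reports_x4 = t['reports'] * 4:
    reports   dept office  reports_x4
7         3     HR     SF          12
8         9  Sales    CHI          36
13        0   Data    NYC           0
So sum() = 48.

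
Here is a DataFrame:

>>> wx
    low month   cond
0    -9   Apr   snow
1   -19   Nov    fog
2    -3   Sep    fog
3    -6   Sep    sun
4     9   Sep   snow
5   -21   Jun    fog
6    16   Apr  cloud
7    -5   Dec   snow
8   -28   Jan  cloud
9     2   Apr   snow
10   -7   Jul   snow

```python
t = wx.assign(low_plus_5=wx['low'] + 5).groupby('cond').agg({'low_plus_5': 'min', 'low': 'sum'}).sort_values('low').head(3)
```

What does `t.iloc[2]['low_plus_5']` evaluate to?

-4

add column low_plus_5 = wx['low'] + 5:
    low month   cond  low_plus_5
0    -9   Apr   snow          -4
1   -19   Nov    fog         -14
2    -3   Sep    fog           2
3    -6   Sep    sun          -1
4     9   Sep   snow          14
5   -21   Jun    fog         -16
6    16   Apr  cloud          21
7    -5   Dec   snow           0
8   -28   Jan  cloud         -23
9     2   Apr   snow           7
10   -7   Jul   snow          -2
group by cond: min(low_plus_5), sum(low):
       low_plus_5  low
cond                  
cloud         -23  -12
fog           -16  -43
snow           -4  -10
sun            -1   -6
sort by low:
       low_plus_5  low
cond                  
fog           -16  -43
cloud         -23  -12
snow           -4  -10
sun            -1   -6
take first 3 rows:
       low_plus_5  low
cond                  
fog           -16  -43
cloud         -23  -12
snow           -4  -10
Taking the value at position 2, column 'low_plus_5' gives -4.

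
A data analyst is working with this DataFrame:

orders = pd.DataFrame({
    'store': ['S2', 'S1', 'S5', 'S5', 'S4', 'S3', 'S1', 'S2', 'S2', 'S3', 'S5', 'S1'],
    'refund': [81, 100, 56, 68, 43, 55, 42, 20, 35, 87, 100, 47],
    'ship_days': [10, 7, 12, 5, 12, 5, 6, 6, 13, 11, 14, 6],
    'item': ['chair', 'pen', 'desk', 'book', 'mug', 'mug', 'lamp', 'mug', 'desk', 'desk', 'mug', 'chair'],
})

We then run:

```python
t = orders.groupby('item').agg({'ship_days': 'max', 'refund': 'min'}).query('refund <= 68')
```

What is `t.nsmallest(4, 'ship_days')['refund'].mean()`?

group by item: max(ship_days), min(refund):
       ship_days  refund
item                    
book           5      68
chair         10      47
desk          13      35
lamp           6      42
mug           14      20
pen            7     100
filter rows where refund <= 68:
       ship_days  refund
item                    
book           5      68
chair         10      47
desk          13      35
lamp           6      42
mug           14      20
take 4 rows with smallest ship_days:
       ship_days  refund
item                    
book           5      68
lamp           6      42
chair         10      47
desk          13      35
mean of column 'refund' → 48.0

48.0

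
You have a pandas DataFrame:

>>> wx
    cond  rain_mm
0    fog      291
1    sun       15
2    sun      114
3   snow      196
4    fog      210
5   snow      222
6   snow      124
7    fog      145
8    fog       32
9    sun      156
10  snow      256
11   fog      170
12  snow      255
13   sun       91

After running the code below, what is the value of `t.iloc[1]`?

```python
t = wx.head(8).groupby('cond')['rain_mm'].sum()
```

542

take first 8 rows:
   cond  rain_mm
0   fog      291
1   sun       15
2   sun      114
3  snow      196
4   fog      210
5  snow      222
6  snow      124
7   fog      145
group by cond, sum of rain_mm:
cond
fog     646
snow    542
sun     129
Name: rain_mm, dtype: int64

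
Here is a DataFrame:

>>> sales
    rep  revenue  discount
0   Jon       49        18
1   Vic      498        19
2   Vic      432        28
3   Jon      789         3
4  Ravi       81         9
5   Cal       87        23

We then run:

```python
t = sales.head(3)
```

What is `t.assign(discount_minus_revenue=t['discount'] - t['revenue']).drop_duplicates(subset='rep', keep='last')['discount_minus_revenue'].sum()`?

take first 3 rows:
   rep  revenue  discount
0  Jon       49        18
1  Vic      498        19
2  Vic      432        28
add column discount_minus_revenue = t['discount'] - t['revenue']:
   rep  revenue  discount  discount_minus_revenue
0  Jon       49        18                     -31
1  Vic      498        19                    -479
2  Vic      432        28                    -404
drop duplicate rep (keep=last):
   rep  revenue  discount  discount_minus_revenue
0  Jon       49        18                     -31
2  Vic      432        28                    -404
Taking the sum of column 'discount_minus_revenue' gives -435.

-435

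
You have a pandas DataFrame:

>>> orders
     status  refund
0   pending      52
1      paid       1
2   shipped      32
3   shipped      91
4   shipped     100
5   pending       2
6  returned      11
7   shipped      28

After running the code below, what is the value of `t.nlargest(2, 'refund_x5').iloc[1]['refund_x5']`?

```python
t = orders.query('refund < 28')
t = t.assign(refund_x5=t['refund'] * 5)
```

filter rows where refund < 28:
     status  refund
1      paid       1
5   pending       2
6  returned      11
add column refund_x5 = t['refund'] * 5:
     status  refund  refund_x5
1      paid       1          5
5   pending       2         10
6  returned      11         55
take 2 rows with largest refund_x5:
     status  refund  refund_x5
6  returned      11         55
5   pending       2         10
Hence 10.

10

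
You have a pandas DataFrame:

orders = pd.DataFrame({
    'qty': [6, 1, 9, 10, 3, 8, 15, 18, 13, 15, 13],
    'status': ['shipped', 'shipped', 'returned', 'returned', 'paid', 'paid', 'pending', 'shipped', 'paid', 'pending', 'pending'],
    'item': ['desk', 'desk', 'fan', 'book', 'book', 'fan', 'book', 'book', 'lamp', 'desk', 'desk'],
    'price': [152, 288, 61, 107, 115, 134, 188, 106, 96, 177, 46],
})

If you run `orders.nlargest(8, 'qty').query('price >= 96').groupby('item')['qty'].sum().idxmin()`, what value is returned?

take 8 rows with largest qty:
    qty    status  item  price
7    18   shipped  book    106
6    15   pending  book    188
9    15   pending  desk    177
8    13      paid  lamp     96
10   13   pending  desk     46
3    10  returned  book    107
2     9  returned   fan     61
5     8      paid   fan    134
filter rows where price >= 96:
   qty    status  item  price
7   18   shipped  book    106
6   15   pending  book    188
9   15   pending  desk    177
8   13      paid  lamp     96
3   10  returned  book    107
5    8      paid   fan    134
group by item, sum of qty:
item
book    43
desk    15
fan      8
lamp    13
Name: qty, dtype: int64
Taking the label with the smallest value gives fan.

fan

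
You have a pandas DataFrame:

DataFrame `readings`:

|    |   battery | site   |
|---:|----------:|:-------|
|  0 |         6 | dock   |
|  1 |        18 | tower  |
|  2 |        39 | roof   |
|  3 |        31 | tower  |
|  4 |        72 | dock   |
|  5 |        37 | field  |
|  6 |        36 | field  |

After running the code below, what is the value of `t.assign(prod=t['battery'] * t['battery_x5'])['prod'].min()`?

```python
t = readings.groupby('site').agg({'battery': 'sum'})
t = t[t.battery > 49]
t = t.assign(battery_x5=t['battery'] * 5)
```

26645

group by site, sum of battery:
       battery
site          
dock        78
field       73
roof        39
tower       49
filter rows where battery > 49:
       battery
site          
dock        78
field       73
add column battery_x5 = t['battery'] * 5:
       battery  battery_x5
site                      
dock        78         390
field       73         365
add column prod = t['battery'] * t['battery_x5']:
       battery  battery_x5   prod
site                             
dock        78         390  30420
field       73         365  26645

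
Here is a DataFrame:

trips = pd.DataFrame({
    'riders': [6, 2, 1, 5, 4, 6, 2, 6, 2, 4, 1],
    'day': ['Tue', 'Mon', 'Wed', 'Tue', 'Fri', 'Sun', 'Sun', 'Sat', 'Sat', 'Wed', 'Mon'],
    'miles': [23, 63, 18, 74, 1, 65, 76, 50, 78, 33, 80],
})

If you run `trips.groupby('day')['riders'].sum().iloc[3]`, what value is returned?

group by day, sum of riders:
day
Fri     4
Mon     3
Sat     8
Sun     8
Tue    11
Wed     5
Name: riders, dtype: int64
Hence 8.

8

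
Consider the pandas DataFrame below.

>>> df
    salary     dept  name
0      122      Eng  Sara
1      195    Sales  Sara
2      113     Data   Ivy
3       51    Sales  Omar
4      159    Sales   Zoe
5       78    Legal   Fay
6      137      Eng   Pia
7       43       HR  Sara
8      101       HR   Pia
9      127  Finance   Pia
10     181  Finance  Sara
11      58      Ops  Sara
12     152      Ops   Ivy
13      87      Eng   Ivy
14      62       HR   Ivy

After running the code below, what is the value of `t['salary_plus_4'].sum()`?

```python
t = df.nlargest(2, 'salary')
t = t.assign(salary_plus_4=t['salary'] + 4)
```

take 2 rows with largest salary:
    salary     dept  name
1      195    Sales  Sara
10     181  Finance  Sara
add column salary_plus_4 = t['salary'] + 4:
    salary     dept  name  salary_plus_4
1      195    Sales  Sara            199
10     181  Finance  Sara            185
Reading off the sum of column 'salary_plus_4', we get 384.

384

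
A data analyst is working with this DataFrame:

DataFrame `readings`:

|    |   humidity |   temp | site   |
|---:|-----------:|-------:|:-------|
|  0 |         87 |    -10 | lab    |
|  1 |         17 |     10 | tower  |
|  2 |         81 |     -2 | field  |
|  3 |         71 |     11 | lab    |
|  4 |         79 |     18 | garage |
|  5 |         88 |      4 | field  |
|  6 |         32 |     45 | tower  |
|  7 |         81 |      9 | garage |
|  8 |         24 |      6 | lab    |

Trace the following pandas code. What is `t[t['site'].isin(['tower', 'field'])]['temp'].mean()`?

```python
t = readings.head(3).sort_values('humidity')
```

4.0

take first 3 rows:
   humidity  temp   site
0        87   -10    lab
1        17    10  tower
2        81    -2  field
sort by humidity:
   humidity  temp   site
1        17    10  tower
2        81    -2  field
0        87   -10    lab
filter rows where site in ['tower', 'field']:
   humidity  temp   site
1        17    10  tower
2        81    -2  field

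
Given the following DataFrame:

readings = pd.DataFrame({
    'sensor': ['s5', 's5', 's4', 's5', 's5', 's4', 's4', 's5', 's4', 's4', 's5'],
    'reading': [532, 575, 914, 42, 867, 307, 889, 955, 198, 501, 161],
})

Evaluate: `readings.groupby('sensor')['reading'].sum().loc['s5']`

3132

group by sensor, sum of reading:
sensor
s4    2809
s5    3132
Name: reading, dtype: int64
The value at index 's5' is 3132.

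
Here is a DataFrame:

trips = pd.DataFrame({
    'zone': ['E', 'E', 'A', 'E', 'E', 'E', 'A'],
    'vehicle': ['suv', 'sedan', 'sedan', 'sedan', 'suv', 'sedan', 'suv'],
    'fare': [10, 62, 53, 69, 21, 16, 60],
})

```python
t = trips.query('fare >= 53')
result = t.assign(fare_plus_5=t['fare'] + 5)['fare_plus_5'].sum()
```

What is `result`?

264

filter rows where fare >= 53:
  zone vehicle  fare
1    E   sedan    62
2    A   sedan    53
3    E   sedan    69
6    A     suv    60
add column fare_plus_5 = t['fare'] + 5:
  zone vehicle  fare  fare_plus_5
1    E   sedan    62           67
2    A   sedan    53           58
3    E   sedan    69           74
6    A     suv    60           65
Hence 264.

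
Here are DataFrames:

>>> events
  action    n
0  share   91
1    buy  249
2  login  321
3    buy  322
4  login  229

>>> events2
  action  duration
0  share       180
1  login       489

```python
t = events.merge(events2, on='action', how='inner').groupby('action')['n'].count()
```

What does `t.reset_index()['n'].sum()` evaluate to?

3

merge on 'action' (how='inner') → 3 rows:
  action    n  duration
0  share   91       180
1  login  321       489
2  login  229       489
group by action, count of n:
action
login    2
share    1
Name: n, dtype: int64
reset_index():
  action  n
0  login  2
1  share  1
Reading off the sum of column 'n', we get 3.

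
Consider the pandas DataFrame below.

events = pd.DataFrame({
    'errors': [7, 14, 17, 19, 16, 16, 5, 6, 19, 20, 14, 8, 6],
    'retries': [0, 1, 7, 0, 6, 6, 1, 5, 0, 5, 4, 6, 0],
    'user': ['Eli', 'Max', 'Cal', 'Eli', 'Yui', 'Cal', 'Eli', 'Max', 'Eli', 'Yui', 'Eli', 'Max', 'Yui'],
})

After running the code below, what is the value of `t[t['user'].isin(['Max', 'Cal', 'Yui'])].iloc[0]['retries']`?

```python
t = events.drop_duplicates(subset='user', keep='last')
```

6

drop duplicate user (keep=last):
    errors  retries user
5       16        6  Cal
10      14        4  Eli
11       8        6  Max
12       6        0  Yui
filter rows where user in ['Max', 'Cal', 'Yui']:
    errors  retries user
5       16        6  Cal
11       8        6  Max
12       6        0  Yui
So iloc[0]['retries'] = 6.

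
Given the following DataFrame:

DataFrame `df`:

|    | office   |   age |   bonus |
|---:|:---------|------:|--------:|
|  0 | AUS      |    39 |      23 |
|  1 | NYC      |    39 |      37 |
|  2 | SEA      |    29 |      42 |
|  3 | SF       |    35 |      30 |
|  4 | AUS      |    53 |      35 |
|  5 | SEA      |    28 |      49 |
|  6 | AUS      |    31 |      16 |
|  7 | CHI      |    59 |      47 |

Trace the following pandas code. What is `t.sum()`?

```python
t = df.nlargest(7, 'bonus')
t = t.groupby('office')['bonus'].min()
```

take 7 rows with largest bonus:
  office  age  bonus
5    SEA   28     49
7    CHI   59     47
2    SEA   29     42
1    NYC   39     37
4    AUS   53     35
3     SF   35     30
0    AUS   39     23
group by office, min of bonus:
office
AUS    23
CHI    47
NYC    37
SEA    42
SF     30
Name: bonus, dtype: int64

179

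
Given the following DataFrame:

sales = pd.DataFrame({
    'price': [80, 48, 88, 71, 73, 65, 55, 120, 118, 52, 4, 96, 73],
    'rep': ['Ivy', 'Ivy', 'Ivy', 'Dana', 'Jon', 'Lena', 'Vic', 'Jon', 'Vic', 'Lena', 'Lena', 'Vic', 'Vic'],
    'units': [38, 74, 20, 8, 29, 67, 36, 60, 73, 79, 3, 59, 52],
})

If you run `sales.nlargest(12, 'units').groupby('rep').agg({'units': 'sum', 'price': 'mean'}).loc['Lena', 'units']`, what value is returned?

take 12 rows with largest units:
    price   rep  units
9      52  Lena     79
1      48   Ivy     74
8     118   Vic     73
5      65  Lena     67
7     120   Jon     60
11     96   Vic     59
12     73   Vic     52
0      80   Ivy     38
6      55   Vic     36
4      73   Jon     29
2      88   Ivy     20
3      71  Dana      8
group by rep: sum(units), mean(price):
      units  price
rep               
Dana      8   71.0
Ivy     132   72.0
Jon      89   96.5
Lena    146   58.5
Vic     220   85.5
The value at row 'Lena', column 'units' is 146.

146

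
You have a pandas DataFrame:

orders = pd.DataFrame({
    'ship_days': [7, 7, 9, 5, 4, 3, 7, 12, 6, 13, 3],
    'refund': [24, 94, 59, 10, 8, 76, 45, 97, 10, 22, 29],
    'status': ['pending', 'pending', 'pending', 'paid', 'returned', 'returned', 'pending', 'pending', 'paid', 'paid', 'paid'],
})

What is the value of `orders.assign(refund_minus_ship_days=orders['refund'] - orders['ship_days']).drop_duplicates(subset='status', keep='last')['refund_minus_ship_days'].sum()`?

add column refund_minus_ship_days = orders['refund'] - orders['ship_days']:
    ship_days  refund    status  refund_minus_ship_days
0           7      24   pending                      17
1           7      94   pending                      87
2           9      59   pending                      50
3           5      10      paid                       5
4           4       8  returned                       4
5           3      76  returned                      73
6           7      45   pending                      38
7          12      97   pending                      85
8           6      10      paid                       4
9          13      22      paid                       9
10          3      29      paid                      26
drop duplicate status (keep=last):
    ship_days  refund    status  refund_minus_ship_days
5           3      76  returned                      73
7          12      97   pending                      85
10          3      29      paid                      26
The sum of column 'refund_minus_ship_days' is 184.

184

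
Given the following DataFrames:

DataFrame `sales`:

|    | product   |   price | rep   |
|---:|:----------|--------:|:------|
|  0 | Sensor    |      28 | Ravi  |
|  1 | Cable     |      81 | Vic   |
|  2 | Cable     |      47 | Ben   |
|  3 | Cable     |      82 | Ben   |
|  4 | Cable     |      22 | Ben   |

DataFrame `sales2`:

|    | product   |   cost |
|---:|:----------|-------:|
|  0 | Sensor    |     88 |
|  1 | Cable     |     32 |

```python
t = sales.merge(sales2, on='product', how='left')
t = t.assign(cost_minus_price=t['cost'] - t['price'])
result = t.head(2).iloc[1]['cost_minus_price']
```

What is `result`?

merge on 'product' (how='left') → 5 rows:
  product  price   rep  cost
0  Sensor     28  Ravi    88
1   Cable     81   Vic    32
2   Cable     47   Ben    32
3   Cable     82   Ben    32
4   Cable     22   Ben    32
add column cost_minus_price = t['cost'] - t['price']:
  product  price   rep  cost  cost_minus_price
0  Sensor     28  Ravi    88                60
1   Cable     81   Vic    32               -49
2   Cable     47   Ben    32               -15
3   Cable     82   Ben    32               -50
4   Cable     22   Ben    32                10
take first 2 rows:
  product  price   rep  cost  cost_minus_price
0  Sensor     28  Ravi    88                60
1   Cable     81   Vic    32               -49

-49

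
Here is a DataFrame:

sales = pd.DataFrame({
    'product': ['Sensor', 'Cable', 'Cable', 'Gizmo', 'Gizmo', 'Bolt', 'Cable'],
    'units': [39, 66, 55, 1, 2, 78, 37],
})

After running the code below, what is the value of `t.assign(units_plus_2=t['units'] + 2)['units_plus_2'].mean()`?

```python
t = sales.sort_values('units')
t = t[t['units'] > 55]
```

74.0

sort by units:
  product  units
3   Gizmo      1
4   Gizmo      2
6   Cable     37
0  Sensor     39
2   Cable     55
1   Cable     66
5    Bolt     78
filter rows where units > 55:
  product  units
1   Cable     66
5    Bolt     78
add column units_plus_2 = t['units'] + 2:
  product  units  units_plus_2
1   Cable     66            68
5    Bolt     78            80
Taking the mean of column 'units_plus_2' gives 74.0.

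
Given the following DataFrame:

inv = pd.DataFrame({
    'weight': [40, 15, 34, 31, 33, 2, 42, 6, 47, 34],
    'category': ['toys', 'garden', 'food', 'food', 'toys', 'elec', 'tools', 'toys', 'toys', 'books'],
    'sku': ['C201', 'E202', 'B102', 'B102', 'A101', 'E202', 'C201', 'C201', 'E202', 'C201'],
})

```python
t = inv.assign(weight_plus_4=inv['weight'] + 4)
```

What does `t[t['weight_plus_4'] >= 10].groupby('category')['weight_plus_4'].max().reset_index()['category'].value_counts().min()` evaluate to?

1

add column weight_plus_4 = inv['weight'] + 4:
   weight category   sku  weight_plus_4
0      40     toys  C201             44
1      15   garden  E202             19
2      34     food  B102             38
3      31     food  B102             35
4      33     toys  A101             37
5       2     elec  E202              6
6      42    tools  C201             46
7       6     toys  C201             10
8      47     toys  E202             51
9      34    books  C201             38
filter rows where weight_plus_4 >= 10:
   weight category   sku  weight_plus_4
0      40     toys  C201             44
1      15   garden  E202             19
2      34     food  B102             38
3      31     food  B102             35
4      33     toys  A101             37
6      42    tools  C201             46
7       6     toys  C201             10
8      47     toys  E202             51
9      34    books  C201             38
group by category, max of weight_plus_4:
category
books     38
food      38
garden    19
tools     46
toys      51
Name: weight_plus_4, dtype: int64
reset_index():
  category  weight_plus_4
0    books             38
1     food             38
2   garden             19
3    tools             46
4     toys             51
value_counts of category:
category
books     1
food      1
garden    1
tools     1
toys      1
Name: count, dtype: int64
Then the min of the resulting series: 1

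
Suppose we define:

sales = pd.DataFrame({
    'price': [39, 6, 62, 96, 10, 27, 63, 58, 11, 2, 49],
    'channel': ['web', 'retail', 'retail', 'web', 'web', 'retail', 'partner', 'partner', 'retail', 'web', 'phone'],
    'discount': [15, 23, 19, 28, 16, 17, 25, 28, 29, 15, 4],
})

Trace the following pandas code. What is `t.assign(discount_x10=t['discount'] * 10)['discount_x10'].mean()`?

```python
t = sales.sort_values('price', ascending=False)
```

199.090909091

sort by price descending:
    price  channel  discount
3      96      web        28
6      63  partner        25
2      62   retail        19
7      58  partner        28
10     49    phone         4
0      39      web        15
5      27   retail        17
8      11   retail        29
4      10      web        16
1       6   retail        23
9       2      web        15
add column discount_x10 = t['discount'] * 10:
    price  channel  discount  discount_x10
3      96      web        28           280
6      63  partner        25           250
2      62   retail        19           190
7      58  partner        28           280
10     49    phone         4            40
0      39      web        15           150
5      27   retail        17           170
8      11   retail        29           290
4      10      web        16           160
1       6   retail        23           230
9       2      web        15           150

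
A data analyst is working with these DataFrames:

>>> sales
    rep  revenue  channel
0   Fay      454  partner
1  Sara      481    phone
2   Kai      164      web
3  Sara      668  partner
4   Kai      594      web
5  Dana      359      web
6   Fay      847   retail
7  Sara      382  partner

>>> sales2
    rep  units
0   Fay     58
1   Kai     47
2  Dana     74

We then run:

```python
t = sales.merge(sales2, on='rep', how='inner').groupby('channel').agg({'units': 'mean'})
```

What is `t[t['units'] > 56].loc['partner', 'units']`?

58.0

merge on 'rep' (how='inner') → 5 rows:
    rep  revenue  channel  units
0   Fay      454  partner     58
1   Kai      164      web     47
2   Kai      594      web     47
3  Dana      359      web     74
4   Fay      847   retail     58
group by channel, mean of units:
         units
channel       
partner   58.0
retail    58.0
web       56.0
filter rows where units > 56:
         units
channel       
partner   58.0
retail    58.0
Finally, value at row 'partner', column 'units' = 58.0.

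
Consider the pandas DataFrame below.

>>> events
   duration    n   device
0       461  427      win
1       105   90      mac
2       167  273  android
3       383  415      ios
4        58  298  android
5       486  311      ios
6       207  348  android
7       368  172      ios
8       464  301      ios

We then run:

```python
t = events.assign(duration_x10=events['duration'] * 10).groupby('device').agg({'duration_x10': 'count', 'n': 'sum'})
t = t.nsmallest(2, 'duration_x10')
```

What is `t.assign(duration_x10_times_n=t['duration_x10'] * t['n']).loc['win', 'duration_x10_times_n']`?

add column duration_x10 = events['duration'] * 10:
   duration    n   device  duration_x10
0       461  427      win          4610
1       105   90      mac          1050
2       167  273  android          1670
3       383  415      ios          3830
4        58  298  android           580
5       486  311      ios          4860
6       207  348  android          2070
7       368  172      ios          3680
8       464  301      ios          4640
group by device: count(duration_x10), sum(n):
         duration_x10     n
device                     
android             3   919
ios                 4  1199
mac                 1    90
win                 1   427
take 2 rows with smallest duration_x10:
        duration_x10    n
device                   
mac                1   90
win                1  427
add column duration_x10_times_n = t['duration_x10'] * t['n']:
        duration_x10    n  duration_x10_times_n
device                                         
mac                1   90                    90
win                1  427                   427

427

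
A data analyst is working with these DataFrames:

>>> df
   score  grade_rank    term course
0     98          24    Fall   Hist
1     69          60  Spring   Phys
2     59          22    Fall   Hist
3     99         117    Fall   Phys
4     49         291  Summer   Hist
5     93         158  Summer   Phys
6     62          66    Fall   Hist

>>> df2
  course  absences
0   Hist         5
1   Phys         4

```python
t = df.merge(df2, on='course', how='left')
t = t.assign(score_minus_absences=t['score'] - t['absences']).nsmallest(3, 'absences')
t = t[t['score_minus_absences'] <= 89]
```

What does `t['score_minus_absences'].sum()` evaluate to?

merge on 'course' (how='left') → 7 rows:
   score  grade_rank    term course  absences
0     98          24    Fall   Hist         5
1     69          60  Spring   Phys         4
2     59          22    Fall   Hist         5
3     99         117    Fall   Phys         4
4     49         291  Summer   Hist         5
5     93         158  Summer   Phys         4
6     62          66    Fall   Hist         5
add column score_minus_absences = t['score'] - t['absences']:
   score  grade_rank    term course  absences  score_minus_absences
0     98          24    Fall   Hist         5                    93
1     69          60  Spring   Phys         4                    65
2     59          22    Fall   Hist         5                    54
3     99         117    Fall   Phys         4                    95
4     49         291  Summer   Hist         5                    44
5     93         158  Summer   Phys         4                    89
6     62          66    Fall   Hist         5                    57
take 3 rows with smallest absences:
   score  grade_rank    term course  absences  score_minus_absences
1     69          60  Spring   Phys         4                    65
3     99         117    Fall   Phys         4                    95
5     93         158  Summer   Phys         4                    89
filter rows where score_minus_absences <= 89:
   score  grade_rank    term course  absences  score_minus_absences
1     69          60  Spring   Phys         4                    65
5     93         158  Summer   Phys         4                    89
Hence 154.

154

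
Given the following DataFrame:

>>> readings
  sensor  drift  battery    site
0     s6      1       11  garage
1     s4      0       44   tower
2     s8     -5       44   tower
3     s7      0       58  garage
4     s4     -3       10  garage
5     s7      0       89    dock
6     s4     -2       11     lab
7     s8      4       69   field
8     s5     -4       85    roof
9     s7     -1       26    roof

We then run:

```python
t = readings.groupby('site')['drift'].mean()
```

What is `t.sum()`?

group by site, mean of drift:
site
dock      0.000000
field     4.000000
garage   -0.666667
lab      -2.000000
roof     -2.500000
tower    -2.500000
Name: drift, dtype: float64
The sum of the resulting series is -3.66666666667.

-3.66666666667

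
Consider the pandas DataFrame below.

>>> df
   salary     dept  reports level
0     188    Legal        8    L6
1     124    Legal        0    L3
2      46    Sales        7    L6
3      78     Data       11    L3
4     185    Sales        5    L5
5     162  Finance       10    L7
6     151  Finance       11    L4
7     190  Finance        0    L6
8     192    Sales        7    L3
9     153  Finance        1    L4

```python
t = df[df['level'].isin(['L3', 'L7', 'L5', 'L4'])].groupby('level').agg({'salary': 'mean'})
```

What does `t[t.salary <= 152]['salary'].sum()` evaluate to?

filter rows where level in ['L3', 'L7', 'L5', 'L4']:
   salary     dept  reports level
1     124    Legal        0    L3
3      78     Data       11    L3
4     185    Sales        5    L5
5     162  Finance       10    L7
6     151  Finance       11    L4
8     192    Sales        7    L3
9     153  Finance        1    L4
group by level, mean of salary:
           salary
level            
L3     131.333333
L4     152.000000
L5     185.000000
L7     162.000000
filter rows where salary <= 152:
           salary
level            
L3     131.333333
L4     152.000000

283.333333333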